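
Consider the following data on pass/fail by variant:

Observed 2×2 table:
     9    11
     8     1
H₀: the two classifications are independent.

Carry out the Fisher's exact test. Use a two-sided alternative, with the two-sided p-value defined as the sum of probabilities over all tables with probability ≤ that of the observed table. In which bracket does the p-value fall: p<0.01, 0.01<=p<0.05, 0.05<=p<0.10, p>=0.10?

Margins: r₁=20, r₂=9, c₁=17, c₂=12, n=29
p_obs = C(20,9)·C(9,8)/C(29,17); sum pmf over tables with pmf ≤ p_obs
p-value (two-sided) = 0.04317
→ bracket: 0.01<=p<0.05

p-value bracket: 0.01<=p<0.05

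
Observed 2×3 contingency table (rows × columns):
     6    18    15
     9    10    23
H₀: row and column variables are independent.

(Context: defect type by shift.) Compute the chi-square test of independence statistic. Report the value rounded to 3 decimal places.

test statistic = 4.465

Row totals [39, 42], col totals [15, 28, 38], n=81
χ² = (6−7.22)²/7.22 + (18−13.48)²/13.48 + (15−18.30)²/18.30 + (9−7.78)²/7.78 + (10−14.52)²/14.52 + (23−19.70)²/19.70 = 4.4649
df = 2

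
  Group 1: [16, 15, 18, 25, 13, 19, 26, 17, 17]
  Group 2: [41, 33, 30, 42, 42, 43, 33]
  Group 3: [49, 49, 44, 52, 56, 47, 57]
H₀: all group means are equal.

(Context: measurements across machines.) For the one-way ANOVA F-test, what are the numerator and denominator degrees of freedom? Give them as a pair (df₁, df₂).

degrees of freedom = [2, 20]

k = 3 groups, N = 23 total
df = (k−1, N−k) = (3−1, 23−3) = (2, 20)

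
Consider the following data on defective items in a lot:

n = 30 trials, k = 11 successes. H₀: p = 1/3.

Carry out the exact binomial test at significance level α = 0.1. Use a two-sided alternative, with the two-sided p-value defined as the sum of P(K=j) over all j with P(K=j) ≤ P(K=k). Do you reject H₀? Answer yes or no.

Exact binomial: n=30, k=11, p₀=1/3=0.3333
P(X=j) = C(n,j)·p₀^j·(1−p₀)^(n−j); p = Σ P(X=j) over j with P(X=j) ≤ P(X=11)
p-value (two-sided) = 0.70126
At α=0.1: p ≥ α → fail to reject H₀

reject H₀: no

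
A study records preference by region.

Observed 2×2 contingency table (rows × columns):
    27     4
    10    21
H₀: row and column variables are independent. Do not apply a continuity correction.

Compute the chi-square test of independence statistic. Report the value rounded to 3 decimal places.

test statistic = 19.371

Row totals [31, 31], col totals [37, 25], n=62
χ² = (27−18.50)²/18.50 + (4−12.50)²/12.50 + (10−18.50)²/18.50 + (21−12.50)²/12.50 = 19.3708
df = 1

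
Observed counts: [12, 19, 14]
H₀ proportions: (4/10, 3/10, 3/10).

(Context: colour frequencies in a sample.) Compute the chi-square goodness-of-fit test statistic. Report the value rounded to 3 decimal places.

test statistic = 4.259

n = 45; E_i = n·p_i = [18.00, 13.50, 13.50]
χ² = (12−18.00)²/18.00 + (19−13.50)²/13.50 + (14−13.50)²/13.50 = 4.2593
df = 2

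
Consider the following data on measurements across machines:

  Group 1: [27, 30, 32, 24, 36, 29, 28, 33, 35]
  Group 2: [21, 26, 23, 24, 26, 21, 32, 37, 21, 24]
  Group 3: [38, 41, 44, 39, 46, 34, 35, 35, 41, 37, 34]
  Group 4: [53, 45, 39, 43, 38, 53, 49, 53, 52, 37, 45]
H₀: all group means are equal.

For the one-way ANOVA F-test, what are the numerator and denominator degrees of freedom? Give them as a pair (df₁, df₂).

k = 4 groups, N = 41 total
df = (k−1, N−k) = (4−1, 41−4) = (3, 37)

degrees of freedom = [3, 37]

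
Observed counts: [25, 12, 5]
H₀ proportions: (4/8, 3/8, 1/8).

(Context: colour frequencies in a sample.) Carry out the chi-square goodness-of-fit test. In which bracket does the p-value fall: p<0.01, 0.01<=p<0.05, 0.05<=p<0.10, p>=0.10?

p-value bracket: p>=0.10

n = 42; E_i = n·p_i = [21.00, 15.75, 5.25]
χ² = (25−21.00)²/21.00 + (12−15.75)²/15.75 + (5−5.25)²/5.25 = 1.6667
df = 2
p-value (upper-tail) = 0.43460
→ bracket: p>=0.10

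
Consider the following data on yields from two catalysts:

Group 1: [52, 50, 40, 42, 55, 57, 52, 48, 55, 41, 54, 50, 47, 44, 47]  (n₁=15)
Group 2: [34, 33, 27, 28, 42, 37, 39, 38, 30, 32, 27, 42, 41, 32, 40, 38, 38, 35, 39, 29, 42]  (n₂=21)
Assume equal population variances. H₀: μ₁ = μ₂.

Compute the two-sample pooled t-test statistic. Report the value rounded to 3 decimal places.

x̄₁=48.933, s₁=5.405, n₁=15
x̄₂=35.381, s₂=5.143, n₂=21
s_p² = [14·5.405² + 20·5.143²]/34 = 27.5849
SE = √(s_p²·(1/15+1/21)) = 1.7755
t = (48.933−35.381)/1.7755 = 7.6328
df = 34

test statistic = 7.633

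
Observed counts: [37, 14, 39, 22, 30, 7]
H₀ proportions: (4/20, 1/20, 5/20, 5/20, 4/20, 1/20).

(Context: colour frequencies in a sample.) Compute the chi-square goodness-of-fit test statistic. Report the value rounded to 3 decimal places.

n = 149; E_i = n·p_i = [29.80, 7.45, 37.25, 37.25, 29.80, 7.45]
χ² = (37−29.80)²/29.80 + (14−7.45)²/7.45 + (39−37.25)²/37.25 + (22−37.25)²/37.25 + (30−29.80)²/29.80 + (7−7.45)²/7.45 = 13.8523
df = 5

test statistic = 13.852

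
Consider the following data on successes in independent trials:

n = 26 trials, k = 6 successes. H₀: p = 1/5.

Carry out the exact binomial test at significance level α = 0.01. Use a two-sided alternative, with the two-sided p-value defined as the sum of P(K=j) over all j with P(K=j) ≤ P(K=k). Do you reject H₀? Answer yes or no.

reject H₀: no

Exact binomial: n=26, k=6, p₀=1/5=0.2000
P(X=j) = C(n,j)·p₀^j·(1−p₀)^(n−j); p = Σ P(X=j) over j with P(X=j) ≤ P(X=6)
p-value (two-sided) = 0.62935
At α=0.01: p ≥ α → fail to reject H₀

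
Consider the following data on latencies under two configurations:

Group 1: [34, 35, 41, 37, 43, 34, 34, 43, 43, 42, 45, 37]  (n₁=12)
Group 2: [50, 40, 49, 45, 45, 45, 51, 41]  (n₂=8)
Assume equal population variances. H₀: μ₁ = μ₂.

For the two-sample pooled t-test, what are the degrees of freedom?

degrees of freedom = 18

df = n₁ + n₂ − 2 = 12 + 8 − 2 = 18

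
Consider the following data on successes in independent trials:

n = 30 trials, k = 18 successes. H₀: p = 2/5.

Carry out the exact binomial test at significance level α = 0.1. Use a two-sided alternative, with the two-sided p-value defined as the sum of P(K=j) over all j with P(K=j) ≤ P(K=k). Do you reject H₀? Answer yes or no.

Exact binomial: n=30, k=18, p₀=2/5=0.4000
P(X=j) = C(n,j)·p₀^j·(1−p₀)^(n−j); p = Σ P(X=j) over j with P(X=j) ≤ P(X=18)
p-value (two-sided) = 0.03842
At α=0.1: p < α → reject H₀

reject H₀: yes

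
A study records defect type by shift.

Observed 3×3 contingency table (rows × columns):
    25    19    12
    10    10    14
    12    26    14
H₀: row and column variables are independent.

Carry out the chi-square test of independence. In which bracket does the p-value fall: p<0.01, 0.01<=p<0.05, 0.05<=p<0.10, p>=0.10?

p-value bracket: 0.01<=p<0.05

Row totals [56, 34, 52], col totals [47, 55, 40], n=142
χ² = (25−18.54)²/18.54 + (19−21.69)²/21.69 + (12−15.77)²/15.77 + (10−11.25)²/11.25 + (10−13.17)²/13.17 + (14−9.58)²/9.58 + (12−17.21)²/17.21 + (26−20.14)²/20.14 + (14−14.65)²/14.65 = 9.7471
df = 4
p-value (upper-tail) = 0.04491
→ bracket: 0.01<=p<0.05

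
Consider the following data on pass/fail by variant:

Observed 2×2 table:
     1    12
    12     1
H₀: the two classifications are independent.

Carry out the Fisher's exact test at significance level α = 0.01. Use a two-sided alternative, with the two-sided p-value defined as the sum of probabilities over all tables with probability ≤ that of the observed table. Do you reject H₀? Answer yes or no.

Margins: r₁=13, r₂=13, c₁=13, c₂=13, n=26
p_obs = C(13,1)·C(13,12)/C(26,13); sum pmf over tables with pmf ≤ p_obs
p-value (two-sided) = 0.00003
At α=0.01: p < α → reject H₀

reject H₀: yes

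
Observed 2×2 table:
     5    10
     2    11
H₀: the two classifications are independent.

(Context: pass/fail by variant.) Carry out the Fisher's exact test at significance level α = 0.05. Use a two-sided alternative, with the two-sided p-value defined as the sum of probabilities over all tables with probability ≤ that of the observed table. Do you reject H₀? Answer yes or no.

Margins: r₁=15, r₂=13, c₁=7, c₂=21, n=28
p_obs = C(15,5)·C(13,2)/C(28,7); sum pmf over tables with pmf ≤ p_obs
p-value (two-sided) = 0.39553
At α=0.05: p ≥ α → fail to reject H₀

reject H₀: no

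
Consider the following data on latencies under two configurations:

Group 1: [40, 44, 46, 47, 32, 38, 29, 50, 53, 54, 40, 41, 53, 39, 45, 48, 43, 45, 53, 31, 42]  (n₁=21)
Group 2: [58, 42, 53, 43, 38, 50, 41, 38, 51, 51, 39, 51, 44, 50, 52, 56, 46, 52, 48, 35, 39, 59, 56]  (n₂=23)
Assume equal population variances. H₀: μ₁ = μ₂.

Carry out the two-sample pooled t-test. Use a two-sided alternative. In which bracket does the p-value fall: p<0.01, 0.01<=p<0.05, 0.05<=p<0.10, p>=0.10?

p-value bracket: 0.05<=p<0.10

x̄₁=43.476, s₁=7.243, n₁=21
x̄₂=47.478, s₂=7.057, n₂=23
s_p² = [20·7.243² + 22·7.057²]/42 = 51.0709
SE = √(s_p²·(1/21+1/23)) = 2.1569
t = (43.476−47.478)/2.1569 = -1.8554
df = 42
p-value (two-sided) = 0.07056
→ bracket: 0.05<=p<0.10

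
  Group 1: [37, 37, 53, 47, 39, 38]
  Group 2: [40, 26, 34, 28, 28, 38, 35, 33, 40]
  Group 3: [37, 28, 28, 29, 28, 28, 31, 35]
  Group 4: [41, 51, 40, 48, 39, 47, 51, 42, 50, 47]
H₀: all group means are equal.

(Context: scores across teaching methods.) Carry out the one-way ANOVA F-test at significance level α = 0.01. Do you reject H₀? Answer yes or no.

reject H₀: yes

Group means [41.83, 33.56, 30.50, 45.60], grand mean 37.970
SSB = Σnᵢ(x̄ᵢ−x̄)² = 1293.514; SSW = ΣΣ(x−x̄ᵢ)² = 731.456
MSB = 1293.514/3 = 431.1714; MSW = 731.456/29 = 25.2226
F = MSB/MSW = 17.0946
df = (3, 29)
p-value (upper-tail) = 0.00000
At α=0.01: p < α → reject H₀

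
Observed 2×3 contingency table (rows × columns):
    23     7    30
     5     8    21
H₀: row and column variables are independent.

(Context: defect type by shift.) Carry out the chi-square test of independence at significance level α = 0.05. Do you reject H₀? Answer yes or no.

Row totals [60, 34], col totals [28, 15, 51], n=94
χ² = (23−17.87)²/17.87 + (7−9.57)²/9.57 + (30−32.55)²/32.55 + (5−10.13)²/10.13 + (8−5.43)²/5.43 + (21−18.45)²/18.45 = 6.5348
df = 2
p-value (upper-tail) = 0.03811
At α=0.05: p < α → reject H₀

reject H₀: yes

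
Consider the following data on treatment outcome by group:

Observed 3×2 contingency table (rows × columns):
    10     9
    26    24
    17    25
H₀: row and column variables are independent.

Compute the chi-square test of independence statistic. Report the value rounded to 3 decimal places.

Row totals [19, 50, 42], col totals [53, 58], n=111
χ² = (10−9.07)²/9.07 + (9−9.93)²/9.93 + (26−23.87)²/23.87 + (24−26.13)²/26.13 + (17−20.05)²/20.05 + (25−21.95)²/21.95 = 1.4341
df = 2

test statistic = 1.434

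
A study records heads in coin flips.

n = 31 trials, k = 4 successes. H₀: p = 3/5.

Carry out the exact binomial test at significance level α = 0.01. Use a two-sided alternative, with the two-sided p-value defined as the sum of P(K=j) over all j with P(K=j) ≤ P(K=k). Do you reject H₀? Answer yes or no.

reject H₀: yes

Exact binomial: n=31, k=4, p₀=3/5=0.6000
P(X=j) = C(n,j)·p₀^j·(1−p₀)^(n−j); p = Σ P(X=j) over j with P(X=j) ≤ P(X=4)
p-value (two-sided) = 0.00000
At α=0.01: p < α → reject H₀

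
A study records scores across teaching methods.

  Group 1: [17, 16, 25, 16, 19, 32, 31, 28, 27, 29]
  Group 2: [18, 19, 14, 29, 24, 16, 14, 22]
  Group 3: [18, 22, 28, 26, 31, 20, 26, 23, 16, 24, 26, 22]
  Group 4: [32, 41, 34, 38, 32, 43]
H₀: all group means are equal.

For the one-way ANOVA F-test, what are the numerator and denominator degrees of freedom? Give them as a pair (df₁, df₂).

k = 4 groups, N = 36 total
df = (k−1, N−k) = (4−1, 36−4) = (3, 32)

degrees of freedom = [3, 32]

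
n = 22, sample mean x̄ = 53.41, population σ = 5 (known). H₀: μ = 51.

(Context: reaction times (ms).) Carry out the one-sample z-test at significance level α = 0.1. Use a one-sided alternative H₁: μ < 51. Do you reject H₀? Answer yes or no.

reject H₀: no

SE = σ/√n = 5/√22 = 1.0660
z = (x̄−μ₀)/SE = (53.41−51)/1.0660 = 2.2608
p-value (one-sided, H₁ less) = 0.98811
At α=0.1: p ≥ α → fail to reject H₀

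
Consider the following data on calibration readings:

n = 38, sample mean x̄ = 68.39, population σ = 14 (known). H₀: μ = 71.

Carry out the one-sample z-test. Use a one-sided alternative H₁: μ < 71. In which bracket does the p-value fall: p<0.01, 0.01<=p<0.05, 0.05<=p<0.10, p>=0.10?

SE = σ/√n = 14/√38 = 2.2711
z = (x̄−μ₀)/SE = (68.39−71)/2.2711 = -1.1492
p-value (one-sided, H₁ less) = 0.12523
→ bracket: p>=0.10

p-value bracket: p>=0.10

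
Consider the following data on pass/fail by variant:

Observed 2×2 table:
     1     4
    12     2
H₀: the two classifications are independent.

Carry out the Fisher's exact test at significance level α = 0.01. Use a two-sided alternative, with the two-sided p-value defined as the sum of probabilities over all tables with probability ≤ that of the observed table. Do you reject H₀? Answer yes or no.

reject H₀: no

Margins: r₁=5, r₂=14, c₁=13, c₂=6, n=19
p_obs = C(5,1)·C(14,12)/C(19,13); sum pmf over tables with pmf ≤ p_obs
p-value (two-sided) = 0.01729
At α=0.01: p ≥ α → fail to reject H₀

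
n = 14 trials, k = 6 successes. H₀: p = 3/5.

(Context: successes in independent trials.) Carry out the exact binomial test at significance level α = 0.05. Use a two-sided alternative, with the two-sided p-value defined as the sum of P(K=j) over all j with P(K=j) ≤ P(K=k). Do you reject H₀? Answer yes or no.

reject H₀: no

Exact binomial: n=14, k=6, p₀=3/5=0.6000
P(X=j) = C(n,j)·p₀^j·(1−p₀)^(n−j); p = Σ P(X=j) over j with P(X=j) ≤ P(X=6)
p-value (two-sided) = 0.27445
At α=0.05: p ≥ α → fail to reject H₀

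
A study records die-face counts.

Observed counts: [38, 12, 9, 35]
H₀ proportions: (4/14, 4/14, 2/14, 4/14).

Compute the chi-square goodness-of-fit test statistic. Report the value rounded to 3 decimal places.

n = 94; E_i = n·p_i = [26.86, 26.86, 13.43, 26.86]
χ² = (38−26.86)²/26.86 + (12−26.86)²/26.86 + (9−13.43)²/13.43 + (35−26.86)²/26.86 = 16.7713
df = 3

test statistic = 16.771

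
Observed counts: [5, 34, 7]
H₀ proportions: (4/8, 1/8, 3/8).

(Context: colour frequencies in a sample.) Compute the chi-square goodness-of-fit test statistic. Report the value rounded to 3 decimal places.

test statistic = 158.971

n = 46; E_i = n·p_i = [23.00, 5.75, 17.25]
χ² = (5−23.00)²/23.00 + (34−5.75)²/5.75 + (7−17.25)²/17.25 = 158.9710
df = 2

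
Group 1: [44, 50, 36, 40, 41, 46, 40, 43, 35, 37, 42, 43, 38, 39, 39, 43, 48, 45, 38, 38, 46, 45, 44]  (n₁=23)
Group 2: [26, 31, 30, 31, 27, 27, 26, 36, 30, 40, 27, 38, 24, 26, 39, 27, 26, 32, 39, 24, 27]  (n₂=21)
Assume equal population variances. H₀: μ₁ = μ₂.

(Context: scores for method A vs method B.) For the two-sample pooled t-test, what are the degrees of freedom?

degrees of freedom = 42

df = n₁ + n₂ − 2 = 23 + 21 − 2 = 42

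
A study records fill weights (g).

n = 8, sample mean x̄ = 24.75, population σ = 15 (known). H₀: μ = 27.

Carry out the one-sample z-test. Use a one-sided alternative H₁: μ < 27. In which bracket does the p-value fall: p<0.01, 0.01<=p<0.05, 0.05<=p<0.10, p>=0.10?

p-value bracket: p>=0.10

SE = σ/√n = 15/√8 = 5.3033
z = (x̄−μ₀)/SE = (24.75−27)/5.3033 = -0.4243
p-value (one-sided, H₁ less) = 0.33569
→ bracket: p>=0.10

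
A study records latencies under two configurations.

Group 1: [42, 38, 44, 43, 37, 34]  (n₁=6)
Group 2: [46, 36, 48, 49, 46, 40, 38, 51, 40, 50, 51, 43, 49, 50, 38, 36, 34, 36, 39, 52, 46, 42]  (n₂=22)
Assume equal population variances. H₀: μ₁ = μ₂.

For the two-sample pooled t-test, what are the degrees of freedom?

degrees of freedom = 26

df = n₁ + n₂ − 2 = 6 + 22 − 2 = 26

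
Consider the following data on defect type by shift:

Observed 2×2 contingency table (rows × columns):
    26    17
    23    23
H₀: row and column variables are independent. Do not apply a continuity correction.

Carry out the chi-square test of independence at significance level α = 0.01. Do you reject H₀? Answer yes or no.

reject H₀: no

Row totals [43, 46], col totals [49, 40], n=89
χ² = (26−23.67)²/23.67 + (17−19.33)²/19.33 + (23−25.33)²/25.33 + (23−20.67)²/20.67 = 0.9837
df = 1
p-value (upper-tail) = 0.32130
At α=0.01: p ≥ α → fail to reject H₀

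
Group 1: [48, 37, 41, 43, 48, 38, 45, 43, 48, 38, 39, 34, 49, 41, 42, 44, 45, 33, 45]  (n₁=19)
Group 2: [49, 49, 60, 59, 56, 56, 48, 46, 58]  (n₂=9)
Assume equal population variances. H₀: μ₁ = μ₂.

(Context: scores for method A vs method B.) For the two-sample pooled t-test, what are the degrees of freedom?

df = n₁ + n₂ − 2 = 19 + 9 − 2 = 26

degrees of freedom = 26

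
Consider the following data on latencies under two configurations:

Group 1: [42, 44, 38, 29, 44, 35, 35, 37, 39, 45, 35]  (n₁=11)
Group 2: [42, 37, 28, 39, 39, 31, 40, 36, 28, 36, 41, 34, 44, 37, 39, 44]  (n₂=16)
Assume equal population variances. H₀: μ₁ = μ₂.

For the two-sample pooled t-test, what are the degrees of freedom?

df = n₁ + n₂ − 2 = 11 + 16 − 2 = 25

degrees of freedom = 25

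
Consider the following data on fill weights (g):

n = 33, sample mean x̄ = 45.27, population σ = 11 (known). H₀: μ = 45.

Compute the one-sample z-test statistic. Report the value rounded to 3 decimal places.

SE = σ/√n = 11/√33 = 1.9149
z = (x̄−μ₀)/SE = (45.27−45)/1.9149 = 0.1410

test statistic = 0.141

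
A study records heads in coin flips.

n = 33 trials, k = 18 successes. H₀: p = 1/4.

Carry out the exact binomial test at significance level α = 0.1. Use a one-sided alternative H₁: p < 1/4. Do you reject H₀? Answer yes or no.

reject H₀: no

Exact binomial: n=33, k=18, p₀=1/4=0.2500
P(X≤18) from Σ C(n,i)·p₀^i·(1−p₀)^(n−i)
p-value (one-sided, H₁ less) = 0.99993
At α=0.1: p ≥ α → fail to reject H₀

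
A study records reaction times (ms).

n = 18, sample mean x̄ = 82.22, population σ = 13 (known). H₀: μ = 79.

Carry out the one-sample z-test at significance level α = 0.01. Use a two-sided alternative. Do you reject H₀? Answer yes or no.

reject H₀: no

SE = σ/√n = 13/√18 = 3.0641
z = (x̄−μ₀)/SE = (82.22−79)/3.0641 = 1.0509
p-value (two-sided) = 0.29332
At α=0.01: p ≥ α → fail to reject H₀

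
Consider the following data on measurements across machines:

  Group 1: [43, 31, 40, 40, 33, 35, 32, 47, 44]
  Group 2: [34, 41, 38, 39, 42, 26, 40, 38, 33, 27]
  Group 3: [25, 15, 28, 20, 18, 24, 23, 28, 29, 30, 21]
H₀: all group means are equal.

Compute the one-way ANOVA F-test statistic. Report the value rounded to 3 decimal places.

Group means [38.33, 35.80, 23.73], grand mean 32.133
SSB = Σnᵢ(x̄ᵢ−x̄)² = 1257.685; SSW = ΣΣ(x−x̄ᵢ)² = 791.782
MSB = 1257.685/2 = 628.8424; MSW = 791.782/27 = 29.3253
F = MSB/MSW = 21.4437
df = (2, 27)

test statistic = 21.444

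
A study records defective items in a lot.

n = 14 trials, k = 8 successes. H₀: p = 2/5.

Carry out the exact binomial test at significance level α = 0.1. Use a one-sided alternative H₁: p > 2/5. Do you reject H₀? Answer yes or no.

reject H₀: no

Exact binomial: n=14, k=8, p₀=2/5=0.4000
P(X≥8) from Σ C(n,i)·p₀^i·(1−p₀)^(n−i)
p-value (one-sided, H₁ greater) = 0.15014
At α=0.1: p ≥ α → fail to reject H₀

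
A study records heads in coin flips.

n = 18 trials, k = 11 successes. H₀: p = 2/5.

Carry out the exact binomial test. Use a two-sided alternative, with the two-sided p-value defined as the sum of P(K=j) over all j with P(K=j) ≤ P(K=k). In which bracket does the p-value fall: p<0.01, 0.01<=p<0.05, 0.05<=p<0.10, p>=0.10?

Exact binomial: n=18, k=11, p₀=2/5=0.4000
P(X=j) = C(n,j)·p₀^j·(1−p₀)^(n−j); p = Σ P(X=j) over j with P(X=j) ≤ P(X=11)
p-value (two-sided) = 0.09043
→ bracket: 0.05<=p<0.10

p-value bracket: 0.05<=p<0.10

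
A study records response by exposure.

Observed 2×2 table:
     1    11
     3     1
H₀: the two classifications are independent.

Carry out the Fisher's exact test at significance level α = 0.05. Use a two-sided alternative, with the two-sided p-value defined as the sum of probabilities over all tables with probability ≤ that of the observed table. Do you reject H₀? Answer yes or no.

reject H₀: yes

Margins: r₁=12, r₂=4, c₁=4, c₂=12, n=16
p_obs = C(12,1)·C(4,3)/C(16,4); sum pmf over tables with pmf ≤ p_obs
p-value (two-sided) = 0.02692
At α=0.05: p < α → reject H₀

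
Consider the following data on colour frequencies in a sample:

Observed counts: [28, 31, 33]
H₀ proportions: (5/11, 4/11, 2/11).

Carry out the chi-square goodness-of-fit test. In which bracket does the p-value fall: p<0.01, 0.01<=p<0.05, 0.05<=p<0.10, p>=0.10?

p-value bracket: p<0.01

n = 92; E_i = n·p_i = [41.82, 33.45, 16.73]
χ² = (28−41.82)²/41.82 + (31−33.45)²/33.45 + (33−16.73)²/16.73 = 20.5766
df = 2
p-value (upper-tail) = 0.00003
→ bracket: p<0.01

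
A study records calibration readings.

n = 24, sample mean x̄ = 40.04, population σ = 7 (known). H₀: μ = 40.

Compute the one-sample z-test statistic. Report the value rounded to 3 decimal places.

SE = σ/√n = 7/√24 = 1.4289
z = (x̄−μ₀)/SE = (40.04−40)/1.4289 = 0.0280

test statistic = 0.028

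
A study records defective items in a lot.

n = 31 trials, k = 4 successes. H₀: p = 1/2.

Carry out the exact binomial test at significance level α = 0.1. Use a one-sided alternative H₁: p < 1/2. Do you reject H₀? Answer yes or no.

reject H₀: yes

Exact binomial: n=31, k=4, p₀=1/2=0.5000
P(X≤4) from Σ C(n,i)·p₀^i·(1−p₀)^(n−i)
p-value (one-sided, H₁ less) = 0.00002
At α=0.1: p < α → reject H₀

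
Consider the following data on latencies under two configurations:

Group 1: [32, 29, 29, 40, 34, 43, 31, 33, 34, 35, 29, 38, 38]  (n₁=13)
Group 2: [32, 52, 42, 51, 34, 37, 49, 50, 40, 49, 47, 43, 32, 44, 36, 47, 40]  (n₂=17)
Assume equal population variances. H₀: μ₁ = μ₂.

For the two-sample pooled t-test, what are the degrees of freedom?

df = n₁ + n₂ − 2 = 13 + 17 − 2 = 28

degrees of freedom = 28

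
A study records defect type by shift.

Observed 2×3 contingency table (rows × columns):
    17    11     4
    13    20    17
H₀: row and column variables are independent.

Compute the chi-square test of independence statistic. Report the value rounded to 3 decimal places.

test statistic = 7.609

Row totals [32, 50], col totals [30, 31, 21], n=82
χ² = (17−11.71)²/11.71 + (11−12.10)²/12.10 + (4−8.20)²/8.20 + (13−18.29)²/18.29 + (20−18.90)²/18.90 + (17−12.80)²/12.80 = 7.6093
df = 2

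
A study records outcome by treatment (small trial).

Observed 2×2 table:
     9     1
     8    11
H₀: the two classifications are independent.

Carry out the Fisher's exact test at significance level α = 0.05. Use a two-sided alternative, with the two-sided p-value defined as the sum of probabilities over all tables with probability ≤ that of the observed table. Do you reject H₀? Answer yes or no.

reject H₀: yes

Margins: r₁=10, r₂=19, c₁=17, c₂=12, n=29
p_obs = C(10,9)·C(19,8)/C(29,17); sum pmf over tables with pmf ≤ p_obs
p-value (two-sided) = 0.01909
At α=0.05: p < α → reject H₀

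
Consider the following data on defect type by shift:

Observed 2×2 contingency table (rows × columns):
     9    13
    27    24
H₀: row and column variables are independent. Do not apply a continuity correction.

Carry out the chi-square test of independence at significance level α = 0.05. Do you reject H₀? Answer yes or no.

Row totals [22, 51], col totals [36, 37], n=73
χ² = (9−10.85)²/10.85 + (13−11.15)²/11.15 + (27−25.15)²/25.15 + (24−25.85)²/25.85 = 0.8902
df = 1
p-value (upper-tail) = 0.34542
At α=0.05: p ≥ α → fail to reject H₀

reject H₀: no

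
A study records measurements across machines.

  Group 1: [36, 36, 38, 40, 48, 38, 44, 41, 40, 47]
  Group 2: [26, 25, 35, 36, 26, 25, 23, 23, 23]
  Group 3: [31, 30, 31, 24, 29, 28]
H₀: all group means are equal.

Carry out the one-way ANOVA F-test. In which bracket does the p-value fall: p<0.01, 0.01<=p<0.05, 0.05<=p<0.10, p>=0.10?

p-value bracket: p<0.01

Group means [40.80, 26.89, 28.83], grand mean 32.920
SSB = Σnᵢ(x̄ᵢ−x̄)² = 1048.518; SSW = ΣΣ(x−x̄ᵢ)² = 401.322
MSB = 1048.518/2 = 524.2589; MSW = 401.322/22 = 18.2419
F = MSB/MSW = 28.7392
df = (2, 22)
p-value (upper-tail) = 0.00000
→ bracket: p<0.01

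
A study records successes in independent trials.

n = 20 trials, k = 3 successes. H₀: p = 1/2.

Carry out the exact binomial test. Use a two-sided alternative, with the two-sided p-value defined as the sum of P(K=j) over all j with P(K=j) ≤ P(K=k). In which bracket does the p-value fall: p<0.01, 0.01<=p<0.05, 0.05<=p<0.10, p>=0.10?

Exact binomial: n=20, k=3, p₀=1/2=0.5000
P(X=j) = C(n,j)·p₀^j·(1−p₀)^(n−j); p = Σ P(X=j) over j with P(X=j) ≤ P(X=3)
p-value (two-sided) = 0.00258
→ bracket: p<0.01

p-value bracket: p<0.01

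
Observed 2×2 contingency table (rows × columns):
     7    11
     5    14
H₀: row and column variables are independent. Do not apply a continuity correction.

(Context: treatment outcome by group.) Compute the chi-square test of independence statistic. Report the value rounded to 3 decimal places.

test statistic = 0.667

Row totals [18, 19], col totals [12, 25], n=37
χ² = (7−5.84)²/5.84 + (11−12.16)²/12.16 + (5−6.16)²/6.16 + (14−12.84)²/12.84 = 0.6668
df = 1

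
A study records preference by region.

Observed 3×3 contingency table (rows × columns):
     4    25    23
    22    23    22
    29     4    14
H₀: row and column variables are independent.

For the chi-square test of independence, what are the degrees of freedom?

degrees of freedom = 4

df = (r−1)(c−1) = (3−1)·(3−1) = 4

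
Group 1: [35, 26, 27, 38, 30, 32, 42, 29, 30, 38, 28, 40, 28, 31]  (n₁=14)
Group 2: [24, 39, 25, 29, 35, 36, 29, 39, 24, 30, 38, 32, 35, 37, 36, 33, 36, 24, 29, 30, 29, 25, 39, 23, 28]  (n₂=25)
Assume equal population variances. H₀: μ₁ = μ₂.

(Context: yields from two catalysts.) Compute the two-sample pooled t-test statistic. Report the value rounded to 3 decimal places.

test statistic = 0.601

x̄₁=32.429, s₁=5.214, n₁=14
x̄₂=31.360, s₂=5.384, n₂=25
s_p² = [13·5.214² + 24·5.384²]/37 = 28.3564
SE = √(s_p²·(1/14+1/25)) = 1.7776
t = (32.429−31.360)/1.7776 = 0.6011
df = 37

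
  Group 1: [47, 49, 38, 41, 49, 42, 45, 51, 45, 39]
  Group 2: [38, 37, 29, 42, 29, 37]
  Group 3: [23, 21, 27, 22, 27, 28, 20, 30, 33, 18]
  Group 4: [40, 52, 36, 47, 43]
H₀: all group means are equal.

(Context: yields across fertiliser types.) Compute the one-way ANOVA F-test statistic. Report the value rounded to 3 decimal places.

Group means [44.60, 35.33, 24.90, 43.60], grand mean 36.290
SSB = Σnᵢ(x̄ᵢ−x̄)² = 2260.554; SSW = ΣΣ(x−x̄ᵢ)² = 679.833
MSB = 2260.554/3 = 753.5179; MSW = 679.833/27 = 25.1790
F = MSB/MSW = 29.9264
df = (3, 27)

test statistic = 29.926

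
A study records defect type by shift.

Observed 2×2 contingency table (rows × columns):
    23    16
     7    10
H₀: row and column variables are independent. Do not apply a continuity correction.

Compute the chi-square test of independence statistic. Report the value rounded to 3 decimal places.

Row totals [39, 17], col totals [30, 26], n=56
χ² = (23−20.89)²/20.89 + (16−18.11)²/18.11 + (7−9.11)²/9.11 + (10−7.89)²/7.89 = 1.5078
df = 1

test statistic = 1.508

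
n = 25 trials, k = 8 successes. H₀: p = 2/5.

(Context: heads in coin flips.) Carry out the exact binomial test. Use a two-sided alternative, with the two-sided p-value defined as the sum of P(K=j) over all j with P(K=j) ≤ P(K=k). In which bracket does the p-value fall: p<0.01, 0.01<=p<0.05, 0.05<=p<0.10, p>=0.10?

Exact binomial: n=25, k=8, p₀=2/5=0.4000
P(X=j) = C(n,j)·p₀^j·(1−p₀)^(n−j); p = Σ P(X=j) over j with P(X=j) ≤ P(X=8)
p-value (two-sided) = 0.54125
→ bracket: p>=0.10

p-value bracket: p>=0.10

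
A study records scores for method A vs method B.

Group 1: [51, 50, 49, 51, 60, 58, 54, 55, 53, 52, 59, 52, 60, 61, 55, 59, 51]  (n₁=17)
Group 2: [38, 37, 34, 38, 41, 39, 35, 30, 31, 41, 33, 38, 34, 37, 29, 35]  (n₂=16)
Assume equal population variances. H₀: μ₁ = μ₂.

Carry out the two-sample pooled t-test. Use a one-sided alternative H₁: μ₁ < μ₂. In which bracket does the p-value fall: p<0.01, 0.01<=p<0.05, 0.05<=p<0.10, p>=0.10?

x̄₁=54.706, s₁=4.012, n₁=17
x̄₂=35.625, s₂=3.649, n₂=16
s_p² = [16·4.012² + 15·3.649²]/31 = 14.7509
SE = √(s_p²·(1/17+1/16)) = 1.3378
t = (54.706−35.625)/1.3378 = 14.2632
df = 31
p-value (one-sided, H₁ less) = 1.00000
→ bracket: p>=0.10

p-value bracket: p>=0.10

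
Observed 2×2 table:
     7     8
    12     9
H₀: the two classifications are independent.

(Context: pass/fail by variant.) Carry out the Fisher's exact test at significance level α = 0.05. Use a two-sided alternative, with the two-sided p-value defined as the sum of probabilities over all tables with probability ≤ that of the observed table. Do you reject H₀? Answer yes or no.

Margins: r₁=15, r₂=21, c₁=19, c₂=17, n=36
p_obs = C(15,7)·C(21,12)/C(36,19); sum pmf over tables with pmf ≤ p_obs
p-value (two-sided) = 0.73600
At α=0.05: p ≥ α → fail to reject H₀

reject H₀: no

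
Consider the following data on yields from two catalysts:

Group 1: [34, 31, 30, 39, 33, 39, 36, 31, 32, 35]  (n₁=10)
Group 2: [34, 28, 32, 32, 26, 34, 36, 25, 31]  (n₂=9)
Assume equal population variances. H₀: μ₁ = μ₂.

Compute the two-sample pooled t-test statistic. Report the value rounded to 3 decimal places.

x̄₁=34.000, s₁=3.232, n₁=10
x̄₂=30.889, s₂=3.790, n₂=9
s_p² = [9·3.232² + 8·3.790²]/17 = 12.2876
SE = √(s_p²·(1/10+1/9)) = 1.6106
t = (34.000−30.889)/1.6106 = 1.9316
df = 17

test statistic = 1.932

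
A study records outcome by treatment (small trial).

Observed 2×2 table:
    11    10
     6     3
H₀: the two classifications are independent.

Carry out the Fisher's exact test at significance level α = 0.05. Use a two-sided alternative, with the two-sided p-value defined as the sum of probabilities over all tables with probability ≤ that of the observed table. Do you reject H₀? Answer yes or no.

Margins: r₁=21, r₂=9, c₁=17, c₂=13, n=30
p_obs = C(21,11)·C(9,6)/C(30,17); sum pmf over tables with pmf ≤ p_obs
p-value (two-sided) = 0.69075
At α=0.05: p ≥ α → fail to reject H₀

reject H₀: no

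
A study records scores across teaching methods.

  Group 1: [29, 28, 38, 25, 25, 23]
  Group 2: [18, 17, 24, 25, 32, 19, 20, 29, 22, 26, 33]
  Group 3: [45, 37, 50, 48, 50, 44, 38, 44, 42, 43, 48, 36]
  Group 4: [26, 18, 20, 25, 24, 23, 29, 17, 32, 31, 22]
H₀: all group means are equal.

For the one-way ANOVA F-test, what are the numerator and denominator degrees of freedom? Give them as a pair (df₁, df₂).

k = 4 groups, N = 40 total
df = (k−1, N−k) = (4−1, 40−4) = (3, 36)

degrees of freedom = [3, 36]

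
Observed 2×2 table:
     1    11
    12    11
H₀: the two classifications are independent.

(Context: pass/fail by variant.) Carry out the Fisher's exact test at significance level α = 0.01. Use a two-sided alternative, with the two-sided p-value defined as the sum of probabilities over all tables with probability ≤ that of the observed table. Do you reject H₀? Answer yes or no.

reject H₀: no

Margins: r₁=12, r₂=23, c₁=13, c₂=22, n=35
p_obs = C(12,1)·C(23,12)/C(35,13); sum pmf over tables with pmf ≤ p_obs
p-value (two-sided) = 0.01317
At α=0.01: p ≥ α → fail to reject H₀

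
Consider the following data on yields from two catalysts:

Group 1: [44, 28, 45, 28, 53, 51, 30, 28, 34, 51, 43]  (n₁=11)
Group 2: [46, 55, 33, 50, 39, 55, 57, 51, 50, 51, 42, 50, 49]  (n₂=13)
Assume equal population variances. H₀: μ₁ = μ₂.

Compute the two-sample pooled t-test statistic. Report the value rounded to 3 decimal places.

test statistic = -2.523

x̄₁=39.545, s₁=10.133, n₁=11
x̄₂=48.308, s₂=6.799, n₂=13
s_p² = [10·10.133² + 12·6.799²]/22 = 71.8862
SE = √(s_p²·(1/11+1/13)) = 3.4734
t = (39.545−48.308)/3.4734 = -2.5226
df = 22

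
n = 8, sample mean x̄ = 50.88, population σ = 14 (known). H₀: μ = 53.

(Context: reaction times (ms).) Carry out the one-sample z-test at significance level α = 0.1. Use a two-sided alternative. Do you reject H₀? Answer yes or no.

reject H₀: no

SE = σ/√n = 14/√8 = 4.9497
z = (x̄−μ₀)/SE = (50.88−53)/4.9497 = -0.4283
p-value (two-sided) = 0.66843
At α=0.1: p ≥ α → fail to reject H₀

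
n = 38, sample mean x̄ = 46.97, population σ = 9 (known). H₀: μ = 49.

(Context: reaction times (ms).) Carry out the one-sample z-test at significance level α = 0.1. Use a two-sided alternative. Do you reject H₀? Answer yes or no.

SE = σ/√n = 9/√38 = 1.4600
z = (x̄−μ₀)/SE = (46.97−49)/1.4600 = -1.3904
p-value (two-sided) = 0.16440
At α=0.1: p ≥ α → fail to reject H₀

reject H₀: no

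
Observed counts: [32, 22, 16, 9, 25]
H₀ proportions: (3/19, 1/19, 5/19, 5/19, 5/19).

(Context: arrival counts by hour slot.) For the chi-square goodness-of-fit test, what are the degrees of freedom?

df = k − 1 = 5 − 1 = 4

degrees of freedom = 4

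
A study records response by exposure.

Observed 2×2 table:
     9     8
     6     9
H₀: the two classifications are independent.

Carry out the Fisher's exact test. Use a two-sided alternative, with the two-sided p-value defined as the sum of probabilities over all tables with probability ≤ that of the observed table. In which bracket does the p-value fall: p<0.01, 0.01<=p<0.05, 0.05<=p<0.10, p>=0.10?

Margins: r₁=17, r₂=15, c₁=15, c₂=17, n=32
p_obs = C(17,9)·C(15,6)/C(32,15); sum pmf over tables with pmf ≤ p_obs
p-value (two-sided) = 0.50226
→ bracket: p>=0.10

p-value bracket: p>=0.10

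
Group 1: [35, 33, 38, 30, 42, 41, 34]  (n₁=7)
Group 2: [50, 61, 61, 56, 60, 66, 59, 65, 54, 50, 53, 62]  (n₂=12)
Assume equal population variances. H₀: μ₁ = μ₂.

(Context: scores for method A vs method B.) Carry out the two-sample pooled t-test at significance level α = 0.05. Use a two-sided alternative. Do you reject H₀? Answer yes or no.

x̄₁=36.143, s₁=4.375, n₁=7
x̄₂=58.083, s₂=5.435, n₂=12
s_p² = [6·4.375² + 11·5.435²]/17 = 25.8690
SE = √(s_p²·(1/7+1/12)) = 2.4190
t = (36.143−58.083)/2.4190 = -9.0702
df = 17
p-value (two-sided) = 0.00000
At α=0.05: p < α → reject H₀

reject H₀: yes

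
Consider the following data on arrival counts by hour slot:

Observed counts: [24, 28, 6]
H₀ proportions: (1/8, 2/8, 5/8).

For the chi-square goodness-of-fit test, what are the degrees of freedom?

degrees of freedom = 2

df = k − 1 = 3 − 1 = 2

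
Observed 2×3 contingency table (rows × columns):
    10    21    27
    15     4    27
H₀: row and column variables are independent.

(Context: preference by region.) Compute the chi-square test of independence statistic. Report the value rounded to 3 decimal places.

Row totals [58, 46], col totals [25, 25, 54], n=104
χ² = (10−13.94)²/13.94 + (21−13.94)²/13.94 + (27−30.12)²/30.12 + (15−11.06)²/11.06 + (4−11.06)²/11.06 + (27−23.88)²/23.88 = 11.3262
df = 2

test statistic = 11.326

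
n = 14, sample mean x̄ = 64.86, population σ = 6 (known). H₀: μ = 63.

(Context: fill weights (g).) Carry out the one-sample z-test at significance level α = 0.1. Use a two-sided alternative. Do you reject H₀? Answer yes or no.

reject H₀: no

SE = σ/√n = 6/√14 = 1.6036
z = (x̄−μ₀)/SE = (64.86−63)/1.6036 = 1.1599
p-value (two-sided) = 0.24608
At α=0.1: p ≥ α → fail to reject H₀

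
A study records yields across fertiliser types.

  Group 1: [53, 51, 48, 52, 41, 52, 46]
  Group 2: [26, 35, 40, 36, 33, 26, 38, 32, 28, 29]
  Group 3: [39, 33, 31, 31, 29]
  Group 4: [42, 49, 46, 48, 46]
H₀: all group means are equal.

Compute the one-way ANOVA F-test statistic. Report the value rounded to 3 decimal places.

Group means [49.00, 32.30, 32.60, 46.20], grand mean 39.259
SSB = Σnᵢ(x̄ᵢ−x̄)² = 1611.085; SSW = ΣΣ(x−x̄ᵢ)² = 422.100
MSB = 1611.085/3 = 537.0284; MSW = 422.100/23 = 18.3522
F = MSB/MSW = 29.2624
df = (3, 23)

test statistic = 29.262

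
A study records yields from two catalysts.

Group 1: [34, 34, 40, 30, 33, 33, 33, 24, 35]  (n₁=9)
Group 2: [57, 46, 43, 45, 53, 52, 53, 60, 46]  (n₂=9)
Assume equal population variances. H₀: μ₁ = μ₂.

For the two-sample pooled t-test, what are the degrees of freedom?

degrees of freedom = 16

df = n₁ + n₂ − 2 = 9 + 9 − 2 = 16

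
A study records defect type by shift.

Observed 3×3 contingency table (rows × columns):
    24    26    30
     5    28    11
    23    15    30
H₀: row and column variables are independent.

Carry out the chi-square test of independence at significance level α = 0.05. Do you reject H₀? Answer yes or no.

Row totals [80, 44, 68], col totals [52, 69, 71], n=192
χ² = (24−21.67)²/21.67 + (26−28.75)²/28.75 + (30−29.58)²/29.58 + (5−11.92)²/11.92 + (28−15.81)²/15.81 + (11−16.27)²/16.27 + (23−18.42)²/18.42 + (15−24.44)²/24.44 + (30−25.15)²/25.15 = 21.3581
df = 4
p-value (upper-tail) = 0.00027
At α=0.05: p < α → reject H₀

reject H₀: yes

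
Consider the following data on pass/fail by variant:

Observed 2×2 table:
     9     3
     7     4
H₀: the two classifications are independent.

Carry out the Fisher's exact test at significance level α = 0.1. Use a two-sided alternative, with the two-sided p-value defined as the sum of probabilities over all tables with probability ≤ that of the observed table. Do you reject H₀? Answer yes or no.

reject H₀: no

Margins: r₁=12, r₂=11, c₁=16, c₂=7, n=23
p_obs = C(12,9)·C(11,7)/C(23,16); sum pmf over tables with pmf ≤ p_obs
p-value (two-sided) = 0.66685
At α=0.1: p ≥ α → fail to reject H₀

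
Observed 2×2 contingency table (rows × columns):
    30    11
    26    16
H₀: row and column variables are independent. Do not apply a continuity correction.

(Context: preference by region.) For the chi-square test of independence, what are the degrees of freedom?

degrees of freedom = 1

df = (r−1)(c−1) = (2−1)·(2−1) = 1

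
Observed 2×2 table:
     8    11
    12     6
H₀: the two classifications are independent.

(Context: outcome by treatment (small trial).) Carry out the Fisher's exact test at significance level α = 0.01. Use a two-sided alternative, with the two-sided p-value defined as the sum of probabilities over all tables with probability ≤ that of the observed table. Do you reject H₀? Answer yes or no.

reject H₀: no

Margins: r₁=19, r₂=18, c₁=20, c₂=17, n=37
p_obs = C(19,8)·C(18,12)/C(37,20); sum pmf over tables with pmf ≤ p_obs
p-value (two-sided) = 0.19136
At α=0.01: p ≥ α → fail to reject H₀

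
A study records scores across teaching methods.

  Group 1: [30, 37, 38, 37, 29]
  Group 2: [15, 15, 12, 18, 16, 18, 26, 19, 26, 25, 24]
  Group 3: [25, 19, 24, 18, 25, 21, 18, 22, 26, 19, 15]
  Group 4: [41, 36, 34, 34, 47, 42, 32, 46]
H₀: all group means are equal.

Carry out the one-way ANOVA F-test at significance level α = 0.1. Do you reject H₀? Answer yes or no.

reject H₀: yes

Group means [34.20, 19.45, 21.09, 39.00], grand mean 26.543
SSB = Σnᵢ(x̄ᵢ−x̄)² = 2414.249; SSW = ΣΣ(x−x̄ᵢ)² = 686.436
MSB = 2414.249/3 = 804.7498; MSW = 686.436/31 = 22.1431
F = MSB/MSW = 36.3431
df = (3, 31)
p-value (upper-tail) = 0.00000
At α=0.1: p < α → reject H₀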